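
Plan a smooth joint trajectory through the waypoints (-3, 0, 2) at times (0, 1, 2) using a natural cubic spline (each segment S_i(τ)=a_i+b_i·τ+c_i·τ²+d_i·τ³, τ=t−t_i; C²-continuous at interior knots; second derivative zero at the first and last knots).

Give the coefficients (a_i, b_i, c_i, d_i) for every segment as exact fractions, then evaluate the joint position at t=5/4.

Δ: Δ0=3, Δ1=2
row 1: diag=4, rhs=-6; c'=1/4, d'=-3/2
back: M1=-3/2
M: M0=0, M1=-3/2, M2=0
seg 0: a=-3, c=M0/2=0, d=(M1−M0)/(6·1)=-1/4, b=Δ0−h0·(2M0+M1)/6=13/4
seg 1: a=0, c=M1/2=-3/4, d=(M2−M1)/(6·1)=1/4, b=Δ1−h1·(2M1+M2)/6=5/2
t_q=5/4 → seg 1, τ=1/4; S=0+5/2·τ+-3/4·τ²+1/4·τ³=149/256

  seg 0: a=-3 b=13/4 c=0 d=-1/4
  seg 1: a=0 b=5/2 c=-3/4 d=1/4
S(5/4) = 149/256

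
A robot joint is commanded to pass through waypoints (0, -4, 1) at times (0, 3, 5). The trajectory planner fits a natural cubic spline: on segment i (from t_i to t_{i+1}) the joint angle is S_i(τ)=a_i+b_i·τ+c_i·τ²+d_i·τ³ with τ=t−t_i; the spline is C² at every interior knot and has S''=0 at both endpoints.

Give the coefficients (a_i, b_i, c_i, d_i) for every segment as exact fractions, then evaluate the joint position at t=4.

Δ: Δ0=-4/3, Δ1=5/2
row 1: diag=10, rhs=23; c'=1/5, d'=23/10
back: M1=23/10
M: M0=0, M1=23/10, M2=0
seg 0: a=0, c=M0/2=0, d=(M1−M0)/(6·3)=23/180, b=Δ0−h0·(2M0+M1)/6=-149/60
seg 1: a=-4, c=M1/2=23/20, d=(M2−M1)/(6·2)=-23/120, b=Δ1−h1·(2M1+M2)/6=29/30
t_q=4 → seg 1, τ=1; S=-4+29/30·τ+23/20·τ²+-23/120·τ³=-83/40

  seg 0: a=0 b=-149/60 c=0 d=23/180
  seg 1: a=-4 b=29/30 c=23/20 d=-23/120
S(4) = -83/40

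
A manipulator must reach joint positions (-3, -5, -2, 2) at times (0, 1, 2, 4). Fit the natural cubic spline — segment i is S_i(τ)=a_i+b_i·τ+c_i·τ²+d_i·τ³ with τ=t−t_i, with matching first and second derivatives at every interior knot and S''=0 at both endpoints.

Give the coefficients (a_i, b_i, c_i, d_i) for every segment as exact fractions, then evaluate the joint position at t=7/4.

  seg 0: a=-3 b=-77/23 c=0 d=31/23
  seg 1: a=-5 b=16/23 c=93/23 d=-40/23
  seg 2: a=-2 b=82/23 c=-27/23 d=9/46
S(7/4) = -47/16

Δ: Δ0=-2, Δ1=3, Δ2=2
row 1: diag=4, rhs=30; c'=1/4, d'=15/2
row 2: denom=6−1·1/4=23/4; d'=(-6−1·15/2)/(23/4)=-54/23
back: M2=-54/23
back: M1=15/2−1/4·-54/23=186/23
M: M0=0, M1=186/23, M2=-54/23, M3=0
seg 0: a=-3, c=M0/2=0, d=(M1−M0)/(6·1)=31/23, b=Δ0−h0·(2M0+M1)/6=-77/23
seg 1: a=-5, c=M1/2=93/23, d=(M2−M1)/(6·1)=-40/23, b=Δ1−h1·(2M1+M2)/6=16/23
seg 2: a=-2, c=M2/2=-27/23, d=(M3−M2)/(6·2)=9/46, b=Δ2−h2·(2M2+M3)/6=82/23
t_q=7/4 → seg 1, τ=3/4; S=-5+16/23·τ+93/23·τ²+-40/23·τ³=-47/16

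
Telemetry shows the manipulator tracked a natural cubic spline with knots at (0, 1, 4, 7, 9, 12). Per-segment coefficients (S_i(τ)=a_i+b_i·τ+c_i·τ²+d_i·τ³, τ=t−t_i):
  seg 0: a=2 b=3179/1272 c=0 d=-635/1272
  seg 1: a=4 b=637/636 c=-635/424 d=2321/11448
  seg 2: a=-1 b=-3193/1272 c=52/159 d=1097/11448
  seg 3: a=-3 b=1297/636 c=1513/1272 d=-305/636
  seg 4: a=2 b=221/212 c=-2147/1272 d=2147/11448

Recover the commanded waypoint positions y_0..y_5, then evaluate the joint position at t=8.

y_0 = S_0(0) = a_0 = 2
y_1 = S_1(0) = a_1 = 4
y_2 = S_2(0) = a_2 = -1
y_3 = S_3(0) = a_3 = -3
y_4 = S_4(0) = a_4 = 2
y_5 = S_4(3) = -5
t_q=8 is in segment 3 (τ=1); S_3(τ)=-319/1272

y_0=2 y_1=4 y_2=-1 y_3=-3 y_4=2 y_5=-5
S(8) = -319/1272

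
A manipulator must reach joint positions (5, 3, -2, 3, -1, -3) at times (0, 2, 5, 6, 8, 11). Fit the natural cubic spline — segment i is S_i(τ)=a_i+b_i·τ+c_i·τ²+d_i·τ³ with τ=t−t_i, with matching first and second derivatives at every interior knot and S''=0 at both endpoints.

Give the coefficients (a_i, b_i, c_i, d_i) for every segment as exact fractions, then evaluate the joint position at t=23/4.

  seg 0: a=5 b=-154/969 c=0 d=-815/3876
  seg 1: a=3 b=-2599/969 c=-815/646 d=3101/5814
  seg 2: a=-2 b=473/114 c=1143/323 d=-5209/1938
  seg 3: a=3 b=3065/969 c=-2923/646 d=1883/1938
  seg 4: a=-1 b=-3175/969 c=843/646 d=-281/1938
S(23/4) = 81383/41344

Δ: Δ0=-1, Δ1=-5/3, Δ2=5, Δ3=-2, Δ4=-2/3
row 1: diag=10, rhs=-4; c'=3/10, d'=-2/5
row 2: denom=8−3·3/10=71/10; d'=(40−3·-2/5)/(71/10)=412/71
row 3: denom=6−1·10/71=416/71; d'=(-42−1·412/71)/(416/71)=-1697/208
row 4: denom=10−2·71/208=969/104; d'=(8−2·-1697/208)/(969/104)=843/323
back: M4=843/323
back: M3=-1697/208−71/208·843/323=-2923/323
back: M2=412/71−10/71·-2923/323=2286/323
back: M1=-2/5−3/10·2286/323=-815/323
M: M0=0, M1=-815/323, M2=2286/323, M3=-2923/323, M4=843/323, M5=0
seg 0: a=5, c=M0/2=0, d=(M1−M0)/(6·2)=-815/3876, b=Δ0−h0·(2M0+M1)/6=-154/969
seg 1: a=3, c=M1/2=-815/646, d=(M2−M1)/(6·3)=3101/5814, b=Δ1−h1·(2M1+M2)/6=-2599/969
seg 2: a=-2, c=M2/2=1143/323, d=(M3−M2)/(6·1)=-5209/1938, b=Δ2−h2·(2M2+M3)/6=473/114
seg 3: a=3, c=M3/2=-2923/646, d=(M4−M3)/(6·2)=1883/1938, b=Δ3−h3·(2M3+M4)/6=3065/969
seg 4: a=-1, c=M4/2=843/646, d=(M5−M4)/(6·3)=-281/1938, b=Δ4−h4·(2M4+M5)/6=-3175/969
t_q=23/4 → seg 2, τ=3/4; S=-2+473/114·τ+1143/323·τ²+-5209/1938·τ³=81383/41344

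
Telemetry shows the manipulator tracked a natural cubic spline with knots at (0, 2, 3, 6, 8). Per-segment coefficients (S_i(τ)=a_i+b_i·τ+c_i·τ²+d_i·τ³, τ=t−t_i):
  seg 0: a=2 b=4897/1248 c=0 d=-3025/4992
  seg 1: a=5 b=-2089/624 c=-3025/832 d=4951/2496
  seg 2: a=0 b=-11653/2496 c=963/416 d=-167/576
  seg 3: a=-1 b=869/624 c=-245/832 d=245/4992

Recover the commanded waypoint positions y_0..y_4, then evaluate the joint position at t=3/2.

y_0 = S_0(0) = a_0 = 2
y_1 = S_1(0) = a_1 = 5
y_2 = S_2(0) = a_2 = 0
y_3 = S_3(0) = a_3 = -1
y_4 = S_3(2) = 1
t_q=3/2 is in segment 0 (τ=3/2); S_0(τ)=77751/13312

y_0=2 y_1=5 y_2=0 y_3=-1 y_4=1
S(3/2) = 77751/13312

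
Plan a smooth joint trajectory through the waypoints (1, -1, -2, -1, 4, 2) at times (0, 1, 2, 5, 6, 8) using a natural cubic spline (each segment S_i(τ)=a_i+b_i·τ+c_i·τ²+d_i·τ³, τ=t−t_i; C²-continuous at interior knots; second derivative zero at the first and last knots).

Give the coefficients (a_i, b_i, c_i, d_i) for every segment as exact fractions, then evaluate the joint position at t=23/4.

  seg 0: a=1 b=-8530/3723 c=0 d=1084/3723
  seg 1: a=-1 b=-5278/3723 c=1084/1241 d=-1697/3723
  seg 2: a=-2 b=-3865/3723 c=-613/1241 d=3541/11169
  seg 3: a=-1 b=16970/3723 c=2928/1241 d=-7139/3723
  seg 4: a=4 b=13121/3723 c=-4211/1241 d=4211/7446
S(23/4) = 233253/79424

Δ: Δ0=-2, Δ1=-1, Δ2=1/3, Δ3=5, Δ4=-1
row 1: diag=4, rhs=6; c'=1/4, d'=3/2
row 2: denom=8−1·1/4=31/4; d'=(8−1·3/2)/(31/4)=26/31
row 3: denom=8−3·12/31=212/31; d'=(28−3·26/31)/(212/31)=395/106
row 4: denom=6−1·31/212=1241/212; d'=(-36−1·395/106)/(1241/212)=-8422/1241
back: M4=-8422/1241
back: M3=395/106−31/212·-8422/1241=5856/1241
back: M2=26/31−12/31·5856/1241=-1226/1241
back: M1=3/2−1/4·-1226/1241=2168/1241
M: M0=0, M1=2168/1241, M2=-1226/1241, M3=5856/1241, M4=-8422/1241, M5=0
seg 0: a=1, c=M0/2=0, d=(M1−M0)/(6·1)=1084/3723, b=Δ0−h0·(2M0+M1)/6=-8530/3723
seg 1: a=-1, c=M1/2=1084/1241, d=(M2−M1)/(6·1)=-1697/3723, b=Δ1−h1·(2M1+M2)/6=-5278/3723
seg 2: a=-2, c=M2/2=-613/1241, d=(M3−M2)/(6·3)=3541/11169, b=Δ2−h2·(2M2+M3)/6=-3865/3723
seg 3: a=-1, c=M3/2=2928/1241, d=(M4−M3)/(6·1)=-7139/3723, b=Δ3−h3·(2M3+M4)/6=16970/3723
seg 4: a=4, c=M4/2=-4211/1241, d=(M5−M4)/(6·2)=4211/7446, b=Δ4−h4·(2M4+M5)/6=13121/3723
t_q=23/4 → seg 3, τ=3/4; S=-1+16970/3723·τ+2928/1241·τ²+-7139/3723·τ³=233253/79424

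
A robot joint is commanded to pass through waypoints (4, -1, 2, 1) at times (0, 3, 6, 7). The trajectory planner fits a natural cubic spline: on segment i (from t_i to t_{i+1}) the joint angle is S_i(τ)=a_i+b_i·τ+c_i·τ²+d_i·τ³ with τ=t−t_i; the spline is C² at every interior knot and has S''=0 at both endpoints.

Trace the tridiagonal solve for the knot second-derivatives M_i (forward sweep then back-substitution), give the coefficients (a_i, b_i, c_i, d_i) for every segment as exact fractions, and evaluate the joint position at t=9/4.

  seg 0: a=4 b=-227/87 c=0 d=82/783
  seg 1: a=-1 b=19/87 c=82/87 d=-178/783
  seg 2: a=2 b=-23/87 c=-32/29 d=32/87
S(9/4) = -629/928

Δ: Δ0=-5/3, Δ1=1, Δ2=-1
row 1: diag=12, rhs=16; c'=1/4, d'=4/3
row 2: denom=8−3·1/4=29/4; d'=(-12−3·4/3)/(29/4)=-64/29
back: M2=-64/29
back: M1=4/3−1/4·-64/29=164/87
M: M0=0, M1=164/87, M2=-64/29, M3=0
seg 0: a=4, c=M0/2=0, d=(M1−M0)/(6·3)=82/783, b=Δ0−h0·(2M0+M1)/6=-227/87
seg 1: a=-1, c=M1/2=82/87, d=(M2−M1)/(6·3)=-178/783, b=Δ1−h1·(2M1+M2)/6=19/87
seg 2: a=2, c=M2/2=-32/29, d=(M3−M2)/(6·1)=32/87, b=Δ2−h2·(2M2+M3)/6=-23/87
t_q=9/4 → seg 0, τ=9/4; S=4+-227/87·τ+0·τ²+82/783·τ³=-629/928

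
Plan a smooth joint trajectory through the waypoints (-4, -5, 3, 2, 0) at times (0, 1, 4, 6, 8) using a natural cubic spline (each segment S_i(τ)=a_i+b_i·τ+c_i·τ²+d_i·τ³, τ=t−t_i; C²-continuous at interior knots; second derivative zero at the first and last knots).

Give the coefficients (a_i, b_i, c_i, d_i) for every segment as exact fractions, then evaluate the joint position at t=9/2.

Δ: Δ0=-1, Δ1=8/3, Δ2=-1/2, Δ3=-1
row 1: diag=8, rhs=22; c'=3/8, d'=11/4
row 2: denom=10−3·3/8=71/8; d'=(-19−3·11/4)/(71/8)=-218/71
row 3: denom=8−2·16/71=536/71; d'=(-3−2·-218/71)/(536/71)=223/536
back: M3=223/536
back: M2=-218/71−16/71·223/536=-212/67
back: M1=11/4−3/8·-212/67=1055/268
M: M0=0, M1=1055/268, M2=-212/67, M3=223/536, M4=0
seg 0: a=-4, c=M0/2=0, d=(M1−M0)/(6·1)=1055/1608, b=Δ0−h0·(2M0+M1)/6=-2663/1608
seg 1: a=-5, c=M1/2=1055/536, d=(M2−M1)/(6·3)=-1903/4824, b=Δ1−h1·(2M1+M2)/6=251/804
seg 2: a=3, c=M2/2=-106/67, d=(M3−M2)/(6·2)=1919/6432, b=Δ2−h2·(2M2+M3)/6=2365/1608
seg 3: a=2, c=M3/2=223/1072, d=(M4−M3)/(6·2)=-223/6432, b=Δ3−h3·(2M3+M4)/6=-1027/804
t_q=9/2 → seg 2, τ=1/2; S=3+2365/1608·τ+-106/67·τ²+1919/6432·τ³=57925/17152

  seg 0: a=-4 b=-2663/1608 c=0 d=1055/1608
  seg 1: a=-5 b=251/804 c=1055/536 d=-1903/4824
  seg 2: a=3 b=2365/1608 c=-106/67 d=1919/6432
  seg 3: a=2 b=-1027/804 c=223/1072 d=-223/6432
S(9/2) = 57925/17152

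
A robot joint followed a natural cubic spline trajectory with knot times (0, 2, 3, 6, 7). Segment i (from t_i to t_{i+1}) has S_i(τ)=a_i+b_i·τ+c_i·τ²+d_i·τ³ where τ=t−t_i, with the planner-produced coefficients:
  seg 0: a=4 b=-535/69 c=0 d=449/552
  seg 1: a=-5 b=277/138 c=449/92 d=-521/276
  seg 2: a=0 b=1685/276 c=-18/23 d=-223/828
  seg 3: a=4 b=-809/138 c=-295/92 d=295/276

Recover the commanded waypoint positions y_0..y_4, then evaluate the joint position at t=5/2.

y_0=4 y_1=-5 y_2=0 y_3=4 y_4=-4
S(5/2) = -2217/736

y_0 = S_0(0) = a_0 = 4
y_1 = S_1(0) = a_1 = -5
y_2 = S_2(0) = a_2 = 0
y_3 = S_3(0) = a_3 = 4
y_4 = S_3(1) = -4
t_q=5/2 is in segment 1 (τ=1/2); S_1(τ)=-2217/736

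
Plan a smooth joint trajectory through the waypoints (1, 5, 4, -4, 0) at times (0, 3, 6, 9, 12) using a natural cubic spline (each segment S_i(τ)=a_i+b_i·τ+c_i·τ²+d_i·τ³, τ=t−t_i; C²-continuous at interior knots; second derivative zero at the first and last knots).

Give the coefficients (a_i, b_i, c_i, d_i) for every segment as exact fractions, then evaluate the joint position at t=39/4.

  seg 0: a=1 b=37/24 c=0 d=-5/216
  seg 1: a=5 b=11/12 c=-5/24 d=-5/72
  seg 2: a=4 b=-53/24 c=-5/6 d=49/216
  seg 3: a=-4 b=-13/12 c=29/24 d=-29/216
S(39/4) = -2145/512

Δ: Δ0=4/3, Δ1=-1/3, Δ2=-8/3, Δ3=4/3
row 1: diag=12, rhs=-10; c'=1/4, d'=-5/6
row 2: denom=12−3·1/4=45/4; d'=(-14−3·-5/6)/(45/4)=-46/45
row 3: denom=12−3·4/15=56/5; d'=(24−3·-46/45)/(56/5)=29/12
back: M3=29/12
back: M2=-46/45−4/15·29/12=-5/3
back: M1=-5/6−1/4·-5/3=-5/12
M: M0=0, M1=-5/12, M2=-5/3, M3=29/12, M4=0
seg 0: a=1, c=M0/2=0, d=(M1−M0)/(6·3)=-5/216, b=Δ0−h0·(2M0+M1)/6=37/24
seg 1: a=5, c=M1/2=-5/24, d=(M2−M1)/(6·3)=-5/72, b=Δ1−h1·(2M1+M2)/6=11/12
seg 2: a=4, c=M2/2=-5/6, d=(M3−M2)/(6·3)=49/216, b=Δ2−h2·(2M2+M3)/6=-53/24
seg 3: a=-4, c=M3/2=29/24, d=(M4−M3)/(6·3)=-29/216, b=Δ3−h3·(2M3+M4)/6=-13/12
t_q=39/4 → seg 3, τ=3/4; S=-4+-13/12·τ+29/24·τ²+-29/216·τ³=-2145/512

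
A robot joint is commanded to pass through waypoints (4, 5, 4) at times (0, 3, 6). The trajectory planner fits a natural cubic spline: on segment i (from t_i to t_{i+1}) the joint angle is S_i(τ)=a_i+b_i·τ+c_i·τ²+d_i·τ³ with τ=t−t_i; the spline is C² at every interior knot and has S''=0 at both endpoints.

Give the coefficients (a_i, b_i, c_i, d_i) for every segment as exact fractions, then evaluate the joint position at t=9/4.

Δ: Δ0=1/3, Δ1=-1/3
row 1: diag=12, rhs=-4; c'=1/4, d'=-1/3
back: M1=-1/3
M: M0=0, M1=-1/3, M2=0
seg 0: a=4, c=M0/2=0, d=(M1−M0)/(6·3)=-1/54, b=Δ0−h0·(2M0+M1)/6=1/2
seg 1: a=5, c=M1/2=-1/6, d=(M2−M1)/(6·3)=1/54, b=Δ1−h1·(2M1+M2)/6=0
t_q=9/4 → seg 0, τ=9/4; S=4+1/2·τ+0·τ²+-1/54·τ³=629/128

  seg 0: a=4 b=1/2 c=0 d=-1/54
  seg 1: a=5 b=0 c=-1/6 d=1/54
S(9/4) = 629/128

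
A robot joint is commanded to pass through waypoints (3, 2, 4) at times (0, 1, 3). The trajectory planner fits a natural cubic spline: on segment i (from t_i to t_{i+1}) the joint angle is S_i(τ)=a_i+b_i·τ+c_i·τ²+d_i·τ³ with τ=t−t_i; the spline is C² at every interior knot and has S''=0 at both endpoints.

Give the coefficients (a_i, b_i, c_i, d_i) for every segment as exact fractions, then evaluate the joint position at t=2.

  seg 0: a=3 b=-4/3 c=0 d=1/3
  seg 1: a=2 b=-1/3 c=1 d=-1/6
S(2) = 5/2

Δ: Δ0=-1, Δ1=1
row 1: diag=6, rhs=12; c'=1/3, d'=2
back: M1=2
M: M0=0, M1=2, M2=0
seg 0: a=3, c=M0/2=0, d=(M1−M0)/(6·1)=1/3, b=Δ0−h0·(2M0+M1)/6=-4/3
seg 1: a=2, c=M1/2=1, d=(M2−M1)/(6·2)=-1/6, b=Δ1−h1·(2M1+M2)/6=-1/3
t_q=2 → seg 1, τ=1; S=2+-1/3·τ+1·τ²+-1/6·τ³=5/2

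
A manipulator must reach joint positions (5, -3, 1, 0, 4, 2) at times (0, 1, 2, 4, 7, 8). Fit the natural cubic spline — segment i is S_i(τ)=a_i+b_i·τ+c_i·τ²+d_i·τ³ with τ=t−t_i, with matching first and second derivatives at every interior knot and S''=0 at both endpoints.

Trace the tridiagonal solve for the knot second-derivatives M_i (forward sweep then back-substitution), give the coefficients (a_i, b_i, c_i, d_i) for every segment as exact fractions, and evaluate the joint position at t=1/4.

Δ: Δ0=-8, Δ1=4, Δ2=-1/2, Δ3=4/3, Δ4=-2
row 1: diag=4, rhs=72; c'=1/4, d'=18
row 2: denom=6−1·1/4=23/4; d'=(-27−1·18)/(23/4)=-180/23
row 3: denom=10−2·8/23=214/23; d'=(11−2·-180/23)/(214/23)=613/214
row 4: denom=8−3·69/214=1505/214; d'=(-20−3·613/214)/(1505/214)=-6119/1505
back: M4=-6119/1505
back: M3=613/214−69/214·-6119/1505=6284/1505
back: M2=-180/23−8/23·6284/1505=-13964/1505
back: M1=18−1/4·-13964/1505=30581/1505
M: M0=0, M1=30581/1505, M2=-13964/1505, M3=6284/1505, M4=-6119/1505, M5=0
seg 0: a=5, c=M0/2=0, d=(M1−M0)/(6·1)=30581/9030, b=Δ0−h0·(2M0+M1)/6=-102821/9030
seg 1: a=-3, c=M1/2=30581/3010, d=(M2−M1)/(6·1)=-8909/1806, b=Δ1−h1·(2M1+M2)/6=-5539/4515
seg 2: a=1, c=M2/2=-6982/1505, d=(M3−M2)/(6·2)=5062/4515, b=Δ2−h2·(2M2+M3)/6=5539/1290
seg 3: a=0, c=M3/2=3142/1505, d=(M4−M3)/(6·3)=-12403/27090, b=Δ3−h3·(2M3+M4)/6=-7307/9030
seg 4: a=4, c=M4/2=-6119/3010, d=(M5−M4)/(6·1)=6119/9030, b=Δ4−h4·(2M4+M5)/6=-2911/4515
t_q=1/4 → seg 0, τ=1/4; S=5+-102821/9030·τ+0·τ²+30581/9030·τ³=85003/38528

  seg 0: a=5 b=-102821/9030 c=0 d=30581/9030
  seg 1: a=-3 b=-5539/4515 c=30581/3010 d=-8909/1806
  seg 2: a=1 b=5539/1290 c=-6982/1505 d=5062/4515
  seg 3: a=0 b=-7307/9030 c=3142/1505 d=-12403/27090
  seg 4: a=4 b=-2911/4515 c=-6119/3010 d=6119/9030
S(1/4) = 85003/38528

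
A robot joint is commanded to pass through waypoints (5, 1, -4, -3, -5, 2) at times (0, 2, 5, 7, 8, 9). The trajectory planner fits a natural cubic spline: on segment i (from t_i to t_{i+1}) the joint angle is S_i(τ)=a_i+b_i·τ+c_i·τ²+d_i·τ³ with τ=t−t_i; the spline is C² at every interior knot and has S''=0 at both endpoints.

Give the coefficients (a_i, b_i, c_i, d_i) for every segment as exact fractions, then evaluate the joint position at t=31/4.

Δ: Δ0=-2, Δ1=-5/3, Δ2=1/2, Δ3=-2, Δ4=7
row 1: diag=10, rhs=2; c'=3/10, d'=1/5
row 2: denom=10−3·3/10=91/10; d'=(13−3·1/5)/(91/10)=124/91
row 3: denom=6−2·20/91=506/91; d'=(-15−2·124/91)/(506/91)=-1613/506
row 4: denom=4−1·91/506=1933/506; d'=(54−1·-1613/506)/(1933/506)=28937/1933
back: M4=28937/1933
back: M3=-1613/506−91/506·28937/1933=-11366/1933
back: M2=124/91−20/91·-11366/1933=5132/1933
back: M1=1/5−3/10·5132/1933=-1153/1933
M: M0=0, M1=-1153/1933, M2=5132/1933, M3=-11366/1933, M4=28937/1933, M5=0
seg 0: a=5, c=M0/2=0, d=(M1−M0)/(6·2)=-1153/23196, b=Δ0−h0·(2M0+M1)/6=-10445/5799
seg 1: a=1, c=M1/2=-1153/3866, d=(M2−M1)/(6·3)=2095/11598, b=Δ1−h1·(2M1+M2)/6=-13904/5799
seg 2: a=-4, c=M2/2=2566/1933, d=(M3−M2)/(6·2)=-8249/11598, b=Δ2−h2·(2M2+M3)/6=8003/11598
seg 3: a=-3, c=M3/2=-5683/1933, d=(M4−M3)/(6·1)=40303/11598, b=Δ3−h3·(2M3+M4)/6=-29401/11598
seg 4: a=-5, c=M4/2=28937/3866, d=(M5−M4)/(6·1)=-28937/11598, b=Δ4−h4·(2M4+M5)/6=11656/5799
t_q=31/4 → seg 3, τ=3/4; S=-3+-29401/11598·τ+-5683/1933·τ²+40303/11598·τ³=-1259137/247424

  seg 0: a=5 b=-10445/5799 c=0 d=-1153/23196
  seg 1: a=1 b=-13904/5799 c=-1153/3866 d=2095/11598
  seg 2: a=-4 b=8003/11598 c=2566/1933 d=-8249/11598
  seg 3: a=-3 b=-29401/11598 c=-5683/1933 d=40303/11598
  seg 4: a=-5 b=11656/5799 c=28937/3866 d=-28937/11598
S(31/4) = -1259137/247424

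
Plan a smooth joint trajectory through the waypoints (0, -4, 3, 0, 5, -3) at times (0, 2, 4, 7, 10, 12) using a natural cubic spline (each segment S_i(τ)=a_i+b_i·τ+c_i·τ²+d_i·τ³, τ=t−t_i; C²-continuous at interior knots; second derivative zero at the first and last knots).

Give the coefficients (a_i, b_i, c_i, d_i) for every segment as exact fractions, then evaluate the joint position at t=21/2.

  seg 0: a=0 b=-14587/3858 c=0 d=6871/15432
  seg 1: a=-4 b=3013/1929 c=6871/2572 d=-1642/1929
  seg 2: a=3 b=3922/1929 c=-6265/2572 d=32981/69444
  seg 3: a=0 b=1861/7716 c=7093/3858 d=-31559/69444
  seg 4: a=5 b=-1925/1929 c=-5791/2572 d=5791/15432
S(21/2) = 163993/41152

Δ: Δ0=-2, Δ1=7/2, Δ2=-1, Δ3=5/3, Δ4=-4
row 1: diag=8, rhs=33; c'=1/4, d'=33/8
row 2: denom=10−2·1/4=19/2; d'=(-27−2·33/8)/(19/2)=-141/38
row 3: denom=12−3·6/19=210/19; d'=(16−3·-141/38)/(210/19)=1031/420
row 4: denom=10−3·19/70=643/70; d'=(-34−3·1031/420)/(643/70)=-5791/1286
back: M4=-5791/1286
back: M3=1031/420−19/70·-5791/1286=7093/1929
back: M2=-141/38−6/19·7093/1929=-6265/1286
back: M1=33/8−1/4·-6265/1286=6871/1286
M: M0=0, M1=6871/1286, M2=-6265/1286, M3=7093/1929, M4=-5791/1286, M5=0
seg 0: a=0, c=M0/2=0, d=(M1−M0)/(6·2)=6871/15432, b=Δ0−h0·(2M0+M1)/6=-14587/3858
seg 1: a=-4, c=M1/2=6871/2572, d=(M2−M1)/(6·2)=-1642/1929, b=Δ1−h1·(2M1+M2)/6=3013/1929
seg 2: a=3, c=M2/2=-6265/2572, d=(M3−M2)/(6·3)=32981/69444, b=Δ2−h2·(2M2+M3)/6=3922/1929
seg 3: a=0, c=M3/2=7093/3858, d=(M4−M3)/(6·3)=-31559/69444, b=Δ3−h3·(2M3+M4)/6=1861/7716
seg 4: a=5, c=M4/2=-5791/2572, d=(M5−M4)/(6·2)=5791/15432, b=Δ4−h4·(2M4+M5)/6=-1925/1929
t_q=21/2 → seg 4, τ=1/2; S=5+-1925/1929·τ+-5791/2572·τ²+5791/15432·τ³=163993/41152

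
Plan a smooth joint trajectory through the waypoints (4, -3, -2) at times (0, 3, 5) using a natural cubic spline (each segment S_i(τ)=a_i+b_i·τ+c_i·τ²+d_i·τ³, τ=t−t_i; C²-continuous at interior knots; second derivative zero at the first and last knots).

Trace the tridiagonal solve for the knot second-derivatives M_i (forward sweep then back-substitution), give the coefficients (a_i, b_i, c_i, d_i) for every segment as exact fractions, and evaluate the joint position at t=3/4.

Δ: Δ0=-7/3, Δ1=1/2
row 1: diag=10, rhs=17; c'=1/5, d'=17/10
back: M1=17/10
M: M0=0, M1=17/10, M2=0
seg 0: a=4, c=M0/2=0, d=(M1−M0)/(6·3)=17/180, b=Δ0−h0·(2M0+M1)/6=-191/60
seg 1: a=-3, c=M1/2=17/20, d=(M2−M1)/(6·2)=-17/120, b=Δ1−h1·(2M1+M2)/6=-19/30
t_q=3/4 → seg 0, τ=3/4; S=4+-191/60·τ+0·τ²+17/180·τ³=423/256

  seg 0: a=4 b=-191/60 c=0 d=17/180
  seg 1: a=-3 b=-19/30 c=17/20 d=-17/120
S(3/4) = 423/256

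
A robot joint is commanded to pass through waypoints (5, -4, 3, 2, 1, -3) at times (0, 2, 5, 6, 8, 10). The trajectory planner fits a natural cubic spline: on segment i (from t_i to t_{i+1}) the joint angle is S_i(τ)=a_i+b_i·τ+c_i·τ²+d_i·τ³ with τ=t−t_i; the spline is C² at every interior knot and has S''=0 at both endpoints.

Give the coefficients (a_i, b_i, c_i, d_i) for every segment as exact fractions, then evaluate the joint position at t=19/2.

Δ: Δ0=-9/2, Δ1=7/3, Δ2=-1, Δ3=-1/2, Δ4=-2
row 1: diag=10, rhs=41; c'=3/10, d'=41/10
row 2: denom=8−3·3/10=71/10; d'=(-20−3·41/10)/(71/10)=-323/71
row 3: denom=6−1·10/71=416/71; d'=(3−1·-323/71)/(416/71)=67/52
row 4: denom=8−2·71/208=761/104; d'=(-9−2·67/52)/(761/104)=-1204/761
back: M4=-1204/761
back: M3=67/52−71/208·-1204/761=2783/1522
back: M2=-323/71−10/71·2783/1522=-3658/761
back: M1=41/10−3/10·-3658/761=8435/1522
M: M0=0, M1=8435/1522, M2=-3658/761, M3=2783/1522, M4=-1204/761, M5=0
seg 0: a=5, c=M0/2=0, d=(M1−M0)/(6·2)=8435/18264, b=Δ0−h0·(2M0+M1)/6=-14491/2283
seg 1: a=-4, c=M1/2=8435/3044, d=(M2−M1)/(6·3)=-15751/27396, b=Δ1−h1·(2M1+M2)/6=-3677/4566
seg 2: a=3, c=M2/2=-1829/761, d=(M3−M2)/(6·1)=10099/9132, b=Δ2−h2·(2M2+M3)/6=2717/9132
seg 3: a=2, c=M3/2=2783/3044, d=(M4−M3)/(6·2)=-5191/18264, b=Δ3−h3·(2M3+M4)/6=-5441/4566
seg 4: a=1, c=M4/2=-602/761, d=(M5−M4)/(6·2)=301/2283, b=Δ4−h4·(2M4+M5)/6=-2158/2283
t_q=19/2 → seg 4, τ=3/2; S=1+-2158/2283·τ+-602/761·τ²+301/2283·τ³=-10671/6088

  seg 0: a=5 b=-14491/2283 c=0 d=8435/18264
  seg 1: a=-4 b=-3677/4566 c=8435/3044 d=-15751/27396
  seg 2: a=3 b=2717/9132 c=-1829/761 d=10099/9132
  seg 3: a=2 b=-5441/4566 c=2783/3044 d=-5191/18264
  seg 4: a=1 b=-2158/2283 c=-602/761 d=301/2283
S(19/2) = -10671/6088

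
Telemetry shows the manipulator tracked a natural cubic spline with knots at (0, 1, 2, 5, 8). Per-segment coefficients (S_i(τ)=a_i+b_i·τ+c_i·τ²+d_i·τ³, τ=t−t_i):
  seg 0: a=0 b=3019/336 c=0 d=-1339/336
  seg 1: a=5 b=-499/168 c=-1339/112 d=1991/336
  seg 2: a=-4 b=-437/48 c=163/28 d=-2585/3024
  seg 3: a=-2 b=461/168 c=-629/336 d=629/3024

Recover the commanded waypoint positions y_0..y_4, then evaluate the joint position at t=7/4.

y_0=0 y_1=5 y_2=-4 y_3=-2 y_4=-5
S(7/4) = -10413/7168

y_0 = S_0(0) = a_0 = 0
y_1 = S_1(0) = a_1 = 5
y_2 = S_2(0) = a_2 = -4
y_3 = S_3(0) = a_3 = -2
y_4 = S_3(3) = -5
t_q=7/4 is in segment 1 (τ=3/4); S_1(τ)=-10413/7168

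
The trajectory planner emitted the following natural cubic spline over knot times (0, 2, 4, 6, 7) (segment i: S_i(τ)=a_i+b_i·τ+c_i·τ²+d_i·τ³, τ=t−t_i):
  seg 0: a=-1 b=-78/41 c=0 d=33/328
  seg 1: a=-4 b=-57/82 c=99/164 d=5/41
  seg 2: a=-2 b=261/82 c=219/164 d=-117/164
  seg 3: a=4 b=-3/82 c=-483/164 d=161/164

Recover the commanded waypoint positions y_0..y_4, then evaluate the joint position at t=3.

y_0 = S_0(0) = a_0 = -1
y_1 = S_1(0) = a_1 = -4
y_2 = S_2(0) = a_2 = -2
y_3 = S_3(0) = a_3 = 4
y_4 = S_3(1) = 2
t_q=3 is in segment 1 (τ=1); S_1(τ)=-651/164

y_0=-1 y_1=-4 y_2=-2 y_3=4 y_4=2
S(3) = -651/164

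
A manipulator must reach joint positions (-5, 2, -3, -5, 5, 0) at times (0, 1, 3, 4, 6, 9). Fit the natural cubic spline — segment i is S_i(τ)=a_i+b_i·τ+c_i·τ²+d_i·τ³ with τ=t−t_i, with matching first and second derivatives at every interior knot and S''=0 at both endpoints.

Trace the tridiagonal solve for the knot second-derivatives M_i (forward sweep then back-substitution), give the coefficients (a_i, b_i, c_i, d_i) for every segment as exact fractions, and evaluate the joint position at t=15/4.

  seg 0: a=-5 b=45331/5196 c=0 d=-8959/5196
  seg 1: a=2 b=9227/2598 c=-8959/1732 d=11155/10392
  seg 2: a=-3 b=-5531/1299 c=549/433 d=1286/1299
  seg 3: a=-5 b=1621/1299 c=1835/433 d=-1534/1299
  seg 4: a=5 b=5233/1299 c=-1233/433 d=137/433
S(15/4) = -70147/13856

Δ: Δ0=7, Δ1=-5/2, Δ2=-2, Δ3=5, Δ4=-5/3
row 1: diag=6, rhs=-57; c'=1/3, d'=-19/2
row 2: denom=6−2·1/3=16/3; d'=(3−2·-19/2)/(16/3)=33/8
row 3: denom=6−1·3/16=93/16; d'=(42−1·33/8)/(93/16)=202/31
row 4: denom=10−2·32/93=866/93; d'=(-40−2·202/31)/(866/93)=-2466/433
back: M4=-2466/433
back: M3=202/31−32/93·-2466/433=3670/433
back: M2=33/8−3/16·3670/433=1098/433
back: M1=-19/2−1/3·1098/433=-8959/866
M: M0=0, M1=-8959/866, M2=1098/433, M3=3670/433, M4=-2466/433, M5=0
seg 0: a=-5, c=M0/2=0, d=(M1−M0)/(6·1)=-8959/5196, b=Δ0−h0·(2M0+M1)/6=45331/5196
seg 1: a=2, c=M1/2=-8959/1732, d=(M2−M1)/(6·2)=11155/10392, b=Δ1−h1·(2M1+M2)/6=9227/2598
seg 2: a=-3, c=M2/2=549/433, d=(M3−M2)/(6·1)=1286/1299, b=Δ2−h2·(2M2+M3)/6=-5531/1299
seg 3: a=-5, c=M3/2=1835/433, d=(M4−M3)/(6·2)=-1534/1299, b=Δ3−h3·(2M3+M4)/6=1621/1299
seg 4: a=5, c=M4/2=-1233/433, d=(M5−M4)/(6·3)=137/433, b=Δ4−h4·(2M4+M5)/6=5233/1299
t_q=15/4 → seg 2, τ=3/4; S=-3+-5531/1299·τ+549/433·τ²+1286/1299·τ³=-70147/13856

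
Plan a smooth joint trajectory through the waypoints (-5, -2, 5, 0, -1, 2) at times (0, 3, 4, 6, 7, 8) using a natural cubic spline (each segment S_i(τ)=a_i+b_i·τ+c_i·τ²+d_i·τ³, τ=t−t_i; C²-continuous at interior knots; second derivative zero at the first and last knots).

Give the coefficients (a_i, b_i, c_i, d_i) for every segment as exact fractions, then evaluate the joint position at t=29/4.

Δ: Δ0=1, Δ1=7, Δ2=-5/2, Δ3=-1, Δ4=3
row 1: diag=8, rhs=36; c'=1/8, d'=9/2
row 2: denom=6−1·1/8=47/8; d'=(-57−1·9/2)/(47/8)=-492/47
row 3: denom=6−2·16/47=250/47; d'=(9−2·-492/47)/(250/47)=1407/250
row 4: denom=4−1·47/250=953/250; d'=(24−1·1407/250)/(953/250)=4593/953
back: M4=4593/953
back: M3=1407/250−47/250·4593/953=4500/953
back: M2=-492/47−16/47·4500/953=-11508/953
back: M1=9/2−1/8·-11508/953=5727/953
M: M0=0, M1=5727/953, M2=-11508/953, M3=4500/953, M4=4593/953, M5=0
seg 0: a=-5, c=M0/2=0, d=(M1−M0)/(6·3)=1909/5718, b=Δ0−h0·(2M0+M1)/6=-3821/1906
seg 1: a=-2, c=M1/2=5727/1906, d=(M2−M1)/(6·1)=-5745/1906, b=Δ1−h1·(2M1+M2)/6=6680/953
seg 2: a=5, c=M2/2=-5754/953, d=(M3−M2)/(6·2)=1334/953, b=Δ2−h2·(2M2+M3)/6=7579/1906
seg 3: a=0, c=M3/2=2250/953, d=(M4−M3)/(6·1)=31/1906, b=Δ3−h3·(2M3+M4)/6=-6437/1906
seg 4: a=-1, c=M4/2=4593/1906, d=(M5−M4)/(6·1)=-1531/1906, b=Δ4−h4·(2M4+M5)/6=1328/953
t_q=29/4 → seg 4, τ=1/4; S=-1+1328/953·τ+4593/1906·τ²+-1531/1906·τ³=-62647/121984

  seg 0: a=-5 b=-3821/1906 c=0 d=1909/5718
  seg 1: a=-2 b=6680/953 c=5727/1906 d=-5745/1906
  seg 2: a=5 b=7579/1906 c=-5754/953 d=1334/953
  seg 3: a=0 b=-6437/1906 c=2250/953 d=31/1906
  seg 4: a=-1 b=1328/953 c=4593/1906 d=-1531/1906
S(29/4) = -62647/121984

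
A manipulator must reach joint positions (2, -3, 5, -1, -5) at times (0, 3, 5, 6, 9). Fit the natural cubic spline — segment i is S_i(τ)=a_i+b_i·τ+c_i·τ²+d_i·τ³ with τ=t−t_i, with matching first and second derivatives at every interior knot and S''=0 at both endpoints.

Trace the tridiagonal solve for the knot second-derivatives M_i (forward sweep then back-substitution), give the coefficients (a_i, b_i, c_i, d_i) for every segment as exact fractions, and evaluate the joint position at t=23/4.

Δ: Δ0=-5/3, Δ1=4, Δ2=-6, Δ3=-4/3
row 1: diag=10, rhs=34; c'=1/5, d'=17/5
row 2: denom=6−2·1/5=28/5; d'=(-60−2·17/5)/(28/5)=-167/14
row 3: denom=8−1·5/28=219/28; d'=(28−1·-167/14)/(219/28)=1118/219
back: M3=1118/219
back: M2=-167/14−5/28·1118/219=-2812/219
back: M1=17/5−1/5·-2812/219=1307/219
M: M0=0, M1=1307/219, M2=-2812/219, M3=1118/219, M4=0
seg 0: a=2, c=M0/2=0, d=(M1−M0)/(6·3)=1307/3942, b=Δ0−h0·(2M0+M1)/6=-679/146
seg 1: a=-3, c=M1/2=1307/438, d=(M2−M1)/(6·2)=-1373/876, b=Δ1−h1·(2M1+M2)/6=314/73
seg 2: a=5, c=M2/2=-1406/219, d=(M3−M2)/(6·1)=655/219, b=Δ2−h2·(2M2+M3)/6=-563/219
seg 3: a=-1, c=M3/2=559/219, d=(M4−M3)/(6·3)=-559/1971, b=Δ3−h3·(2M3+M4)/6=-470/73
t_q=23/4 → seg 2, τ=3/4; S=5+-563/219·τ+-1406/219·τ²+655/219·τ³=3375/4672

  seg 0: a=2 b=-679/146 c=0 d=1307/3942
  seg 1: a=-3 b=314/73 c=1307/438 d=-1373/876
  seg 2: a=5 b=-563/219 c=-1406/219 d=655/219
  seg 3: a=-1 b=-470/73 c=559/219 d=-559/1971
S(23/4) = 3375/4672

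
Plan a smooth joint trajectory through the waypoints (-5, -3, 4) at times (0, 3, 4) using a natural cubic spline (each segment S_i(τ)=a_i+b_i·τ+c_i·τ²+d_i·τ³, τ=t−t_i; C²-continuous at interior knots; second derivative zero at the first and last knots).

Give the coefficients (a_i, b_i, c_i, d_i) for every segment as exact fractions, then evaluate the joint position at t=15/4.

  seg 0: a=-5 b=-41/24 c=0 d=19/72
  seg 1: a=-3 b=65/12 c=19/8 d=-19/24
S(15/4) = 1057/512

Δ: Δ0=2/3, Δ1=7
row 1: diag=8, rhs=38; c'=1/8, d'=19/4
back: M1=19/4
M: M0=0, M1=19/4, M2=0
seg 0: a=-5, c=M0/2=0, d=(M1−M0)/(6·3)=19/72, b=Δ0−h0·(2M0+M1)/6=-41/24
seg 1: a=-3, c=M1/2=19/8, d=(M2−M1)/(6·1)=-19/24, b=Δ1−h1·(2M1+M2)/6=65/12
t_q=15/4 → seg 1, τ=3/4; S=-3+65/12·τ+19/8·τ²+-19/24·τ³=1057/512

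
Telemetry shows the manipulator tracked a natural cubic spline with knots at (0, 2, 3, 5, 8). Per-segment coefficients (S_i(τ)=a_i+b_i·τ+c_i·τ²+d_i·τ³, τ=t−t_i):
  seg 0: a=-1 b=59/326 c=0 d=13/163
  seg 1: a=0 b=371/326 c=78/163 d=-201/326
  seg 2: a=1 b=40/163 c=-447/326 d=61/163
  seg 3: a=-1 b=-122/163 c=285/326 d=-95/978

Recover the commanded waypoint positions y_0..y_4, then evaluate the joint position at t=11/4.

y_0=-1 y_1=0 y_2=1 y_3=-1 y_4=2
S(11/4) = 17997/20864

y_0 = S_0(0) = a_0 = -1
y_1 = S_1(0) = a_1 = 0
y_2 = S_2(0) = a_2 = 1
y_3 = S_3(0) = a_3 = -1
y_4 = S_3(3) = 2
t_q=11/4 is in segment 1 (τ=3/4); S_1(τ)=17997/20864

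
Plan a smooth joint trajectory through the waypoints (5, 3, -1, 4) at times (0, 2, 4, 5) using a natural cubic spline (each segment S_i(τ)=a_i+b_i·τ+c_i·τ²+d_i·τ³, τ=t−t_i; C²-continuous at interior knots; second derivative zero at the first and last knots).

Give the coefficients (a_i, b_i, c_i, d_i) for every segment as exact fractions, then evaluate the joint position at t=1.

  seg 0: a=5 b=-1/11 c=0 d=-5/22
  seg 1: a=3 b=-31/11 c=-15/11 d=39/44
  seg 2: a=-1 b=26/11 c=87/22 d=-29/22
S(1) = 103/22

Δ: Δ0=-1, Δ1=-2, Δ2=5
row 1: diag=8, rhs=-6; c'=1/4, d'=-3/4
row 2: denom=6−2·1/4=11/2; d'=(42−2·-3/4)/(11/2)=87/11
back: M2=87/11
back: M1=-3/4−1/4·87/11=-30/11
M: M0=0, M1=-30/11, M2=87/11, M3=0
seg 0: a=5, c=M0/2=0, d=(M1−M0)/(6·2)=-5/22, b=Δ0−h0·(2M0+M1)/6=-1/11
seg 1: a=3, c=M1/2=-15/11, d=(M2−M1)/(6·2)=39/44, b=Δ1−h1·(2M1+M2)/6=-31/11
seg 2: a=-1, c=M2/2=87/22, d=(M3−M2)/(6·1)=-29/22, b=Δ2−h2·(2M2+M3)/6=26/11
t_q=1 → seg 0, τ=1; S=5+-1/11·τ+0·τ²+-5/22·τ³=103/22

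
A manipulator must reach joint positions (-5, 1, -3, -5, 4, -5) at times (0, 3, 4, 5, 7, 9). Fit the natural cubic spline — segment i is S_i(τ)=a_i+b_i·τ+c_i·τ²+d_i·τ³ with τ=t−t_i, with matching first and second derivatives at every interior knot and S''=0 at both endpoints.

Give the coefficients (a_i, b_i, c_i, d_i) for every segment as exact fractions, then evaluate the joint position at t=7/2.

  seg 0: a=-5 b=2839/650 c=0 d=-171/650
  seg 1: a=1 b=-889/325 c=-1539/650 d=717/650
  seg 2: a=-3 b=-541/130 c=306/325 d=61/50
  seg 3: a=-5 b=449/325 c=2991/650 d=-791/520
  seg 4: a=4 b=997/650 c=-5883/1300 d=1961/2600
S(7/2) = -4273/5200

Δ: Δ0=2, Δ1=-4, Δ2=-2, Δ3=9/2, Δ4=-9/2
row 1: diag=8, rhs=-36; c'=1/8, d'=-9/2
row 2: denom=4−1·1/8=31/8; d'=(12−1·-9/2)/(31/8)=132/31
row 3: denom=6−1·8/31=178/31; d'=(39−1·132/31)/(178/31)=1077/178
row 4: denom=8−2·31/89=650/89; d'=(-54−2·1077/178)/(650/89)=-5883/650
back: M4=-5883/650
back: M3=1077/178−31/89·-5883/650=2991/325
back: M2=132/31−8/31·2991/325=612/325
back: M1=-9/2−1/8·612/325=-1539/325
M: M0=0, M1=-1539/325, M2=612/325, M3=2991/325, M4=-5883/650, M5=0
seg 0: a=-5, c=M0/2=0, d=(M1−M0)/(6·3)=-171/650, b=Δ0−h0·(2M0+M1)/6=2839/650
seg 1: a=1, c=M1/2=-1539/650, d=(M2−M1)/(6·1)=717/650, b=Δ1−h1·(2M1+M2)/6=-889/325
seg 2: a=-3, c=M2/2=306/325, d=(M3−M2)/(6·1)=61/50, b=Δ2−h2·(2M2+M3)/6=-541/130
seg 3: a=-5, c=M3/2=2991/650, d=(M4−M3)/(6·2)=-791/520, b=Δ3−h3·(2M3+M4)/6=449/325
seg 4: a=4, c=M4/2=-5883/1300, d=(M5−M4)/(6·2)=1961/2600, b=Δ4−h4·(2M4+M5)/6=997/650
t_q=7/2 → seg 1, τ=1/2; S=1+-889/325·τ+-1539/650·τ²+717/650·τ³=-4273/5200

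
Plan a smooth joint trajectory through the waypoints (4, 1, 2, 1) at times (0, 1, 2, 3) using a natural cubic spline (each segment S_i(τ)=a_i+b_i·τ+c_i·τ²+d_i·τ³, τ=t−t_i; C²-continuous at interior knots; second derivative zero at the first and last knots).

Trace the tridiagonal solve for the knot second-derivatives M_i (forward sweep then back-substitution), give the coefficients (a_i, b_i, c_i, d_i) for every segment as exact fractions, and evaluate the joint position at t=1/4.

  seg 0: a=4 b=-21/5 c=0 d=6/5
  seg 1: a=1 b=-3/5 c=18/5 d=-2
  seg 2: a=2 b=3/5 c=-12/5 d=4/5
S(1/4) = 95/32

Δ: Δ0=-3, Δ1=1, Δ2=-1
row 1: diag=4, rhs=24; c'=1/4, d'=6
row 2: denom=4−1·1/4=15/4; d'=(-12−1·6)/(15/4)=-24/5
back: M2=-24/5
back: M1=6−1/4·-24/5=36/5
M: M0=0, M1=36/5, M2=-24/5, M3=0
seg 0: a=4, c=M0/2=0, d=(M1−M0)/(6·1)=6/5, b=Δ0−h0·(2M0+M1)/6=-21/5
seg 1: a=1, c=M1/2=18/5, d=(M2−M1)/(6·1)=-2, b=Δ1−h1·(2M1+M2)/6=-3/5
seg 2: a=2, c=M2/2=-12/5, d=(M3−M2)/(6·1)=4/5, b=Δ2−h2·(2M2+M3)/6=3/5
t_q=1/4 → seg 0, τ=1/4; S=4+-21/5·τ+0·τ²+6/5·τ³=95/32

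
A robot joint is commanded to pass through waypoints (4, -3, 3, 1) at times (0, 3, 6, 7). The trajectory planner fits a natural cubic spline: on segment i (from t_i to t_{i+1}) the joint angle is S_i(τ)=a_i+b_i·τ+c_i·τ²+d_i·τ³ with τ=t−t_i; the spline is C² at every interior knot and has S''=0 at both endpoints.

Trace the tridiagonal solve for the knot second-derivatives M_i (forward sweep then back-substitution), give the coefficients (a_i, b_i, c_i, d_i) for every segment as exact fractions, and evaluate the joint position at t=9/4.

Δ: Δ0=-7/3, Δ1=2, Δ2=-2
row 1: diag=12, rhs=26; c'=1/4, d'=13/6
row 2: denom=8−3·1/4=29/4; d'=(-24−3·13/6)/(29/4)=-122/29
back: M2=-122/29
back: M1=13/6−1/4·-122/29=280/87
M: M0=0, M1=280/87, M2=-122/29, M3=0
seg 0: a=4, c=M0/2=0, d=(M1−M0)/(6·3)=140/783, b=Δ0−h0·(2M0+M1)/6=-343/87
seg 1: a=-3, c=M1/2=140/87, d=(M2−M1)/(6·3)=-323/783, b=Δ1−h1·(2M1+M2)/6=77/87
seg 2: a=3, c=M2/2=-61/29, d=(M3−M2)/(6·1)=61/87, b=Δ2−h2·(2M2+M3)/6=-52/87
t_q=9/4 → seg 0, τ=9/4; S=4+-343/87·τ+0·τ²+140/783·τ³=-1315/464

  seg 0: a=4 b=-343/87 c=0 d=140/783
  seg 1: a=-3 b=77/87 c=140/87 d=-323/783
  seg 2: a=3 b=-52/87 c=-61/29 d=61/87
S(9/4) = -1315/464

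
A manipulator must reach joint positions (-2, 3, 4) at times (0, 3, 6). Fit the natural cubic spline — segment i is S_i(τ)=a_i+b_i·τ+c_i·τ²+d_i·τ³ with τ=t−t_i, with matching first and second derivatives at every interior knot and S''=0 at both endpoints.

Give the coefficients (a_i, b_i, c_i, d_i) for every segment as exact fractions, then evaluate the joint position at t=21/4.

  seg 0: a=-2 b=2 c=0 d=-1/27
  seg 1: a=3 b=1 c=-1/3 d=1/27
S(21/4) = 255/64

Δ: Δ0=5/3, Δ1=1/3
row 1: diag=12, rhs=-8; c'=1/4, d'=-2/3
back: M1=-2/3
M: M0=0, M1=-2/3, M2=0
seg 0: a=-2, c=M0/2=0, d=(M1−M0)/(6·3)=-1/27, b=Δ0−h0·(2M0+M1)/6=2
seg 1: a=3, c=M1/2=-1/3, d=(M2−M1)/(6·3)=1/27, b=Δ1−h1·(2M1+M2)/6=1
t_q=21/4 → seg 1, τ=9/4; S=3+1·τ+-1/3·τ²+1/27·τ³=255/64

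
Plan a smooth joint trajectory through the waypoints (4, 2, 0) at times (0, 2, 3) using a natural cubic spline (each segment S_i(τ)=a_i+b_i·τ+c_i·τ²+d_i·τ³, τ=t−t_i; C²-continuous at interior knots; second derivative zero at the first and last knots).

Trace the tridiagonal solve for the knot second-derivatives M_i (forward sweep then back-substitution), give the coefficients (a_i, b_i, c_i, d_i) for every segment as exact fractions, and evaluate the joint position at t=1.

Δ: Δ0=-1, Δ1=-2
row 1: diag=6, rhs=-6; c'=1/6, d'=-1
back: M1=-1
M: M0=0, M1=-1, M2=0
seg 0: a=4, c=M0/2=0, d=(M1−M0)/(6·2)=-1/12, b=Δ0−h0·(2M0+M1)/6=-2/3
seg 1: a=2, c=M1/2=-1/2, d=(M2−M1)/(6·1)=1/6, b=Δ1−h1·(2M1+M2)/6=-5/3
t_q=1 → seg 0, τ=1; S=4+-2/3·τ+0·τ²+-1/12·τ³=13/4

  seg 0: a=4 b=-2/3 c=0 d=-1/12
  seg 1: a=2 b=-5/3 c=-1/2 d=1/6
S(1) = 13/4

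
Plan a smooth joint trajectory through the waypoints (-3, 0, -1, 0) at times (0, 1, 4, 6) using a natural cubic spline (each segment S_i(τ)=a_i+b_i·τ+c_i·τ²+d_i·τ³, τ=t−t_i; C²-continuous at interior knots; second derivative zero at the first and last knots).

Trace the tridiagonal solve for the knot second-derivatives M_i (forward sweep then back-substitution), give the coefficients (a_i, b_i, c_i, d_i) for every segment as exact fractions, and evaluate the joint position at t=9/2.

  seg 0: a=-3 b=1493/426 c=0 d=-215/426
  seg 1: a=0 b=424/213 c=-215/142 d=35/142
  seg 2: a=-1 b=-187/426 c=50/71 d=-25/213
S(9/2) = -601/568

Δ: Δ0=3, Δ1=-1/3, Δ2=1/2
row 1: diag=8, rhs=-20; c'=3/8, d'=-5/2
row 2: denom=10−3·3/8=71/8; d'=(5−3·-5/2)/(71/8)=100/71
back: M2=100/71
back: M1=-5/2−3/8·100/71=-215/71
M: M0=0, M1=-215/71, M2=100/71, M3=0
seg 0: a=-3, c=M0/2=0, d=(M1−M0)/(6·1)=-215/426, b=Δ0−h0·(2M0+M1)/6=1493/426
seg 1: a=0, c=M1/2=-215/142, d=(M2−M1)/(6·3)=35/142, b=Δ1−h1·(2M1+M2)/6=424/213
seg 2: a=-1, c=M2/2=50/71, d=(M3−M2)/(6·2)=-25/213, b=Δ2−h2·(2M2+M3)/6=-187/426
t_q=9/2 → seg 2, τ=1/2; S=-1+-187/426·τ+50/71·τ²+-25/213·τ³=-601/568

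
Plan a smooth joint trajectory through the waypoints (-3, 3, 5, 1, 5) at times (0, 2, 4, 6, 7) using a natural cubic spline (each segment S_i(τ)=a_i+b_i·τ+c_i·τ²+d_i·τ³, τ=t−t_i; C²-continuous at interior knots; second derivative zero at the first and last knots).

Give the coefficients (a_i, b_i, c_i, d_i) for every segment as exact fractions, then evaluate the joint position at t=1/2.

Δ: Δ0=3, Δ1=1, Δ2=-2, Δ3=4
row 1: diag=8, rhs=-12; c'=1/4, d'=-3/2
row 2: denom=8−2·1/4=15/2; d'=(-18−2·-3/2)/(15/2)=-2
row 3: denom=6−2·4/15=82/15; d'=(36−2·-2)/(82/15)=300/41
back: M3=300/41
back: M2=-2−4/15·300/41=-162/41
back: M1=-3/2−1/4·-162/41=-21/41
M: M0=0, M1=-21/41, M2=-162/41, M3=300/41, M4=0
seg 0: a=-3, c=M0/2=0, d=(M1−M0)/(6·2)=-7/164, b=Δ0−h0·(2M0+M1)/6=130/41
seg 1: a=3, c=M1/2=-21/82, d=(M2−M1)/(6·2)=-47/164, b=Δ1−h1·(2M1+M2)/6=109/41
seg 2: a=5, c=M2/2=-81/41, d=(M3−M2)/(6·2)=77/82, b=Δ2−h2·(2M2+M3)/6=-74/41
seg 3: a=1, c=M3/2=150/41, d=(M4−M3)/(6·1)=-50/41, b=Δ3−h3·(2M3+M4)/6=64/41
t_q=1/2 → seg 0, τ=1/2; S=-3+130/41·τ+0·τ²+-7/164·τ³=-1863/1312

  seg 0: a=-3 b=130/41 c=0 d=-7/164
  seg 1: a=3 b=109/41 c=-21/82 d=-47/164
  seg 2: a=5 b=-74/41 c=-81/41 d=77/82
  seg 3: a=1 b=64/41 c=150/41 d=-50/41
S(1/2) = -1863/1312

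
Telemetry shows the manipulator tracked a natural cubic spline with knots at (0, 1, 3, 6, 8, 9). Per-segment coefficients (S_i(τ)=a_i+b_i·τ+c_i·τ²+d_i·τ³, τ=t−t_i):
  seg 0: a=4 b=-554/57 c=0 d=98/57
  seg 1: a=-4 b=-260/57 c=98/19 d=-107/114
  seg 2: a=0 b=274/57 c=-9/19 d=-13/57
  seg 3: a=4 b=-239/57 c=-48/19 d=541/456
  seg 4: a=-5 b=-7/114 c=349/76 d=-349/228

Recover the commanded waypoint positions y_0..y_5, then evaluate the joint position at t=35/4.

y_0=4 y_1=-4 y_2=0 y_3=4 y_4=-5 y_5=-2
S(35/4) = -15121/4864

y_0 = S_0(0) = a_0 = 4
y_1 = S_1(0) = a_1 = -4
y_2 = S_2(0) = a_2 = 0
y_3 = S_3(0) = a_3 = 4
y_4 = S_4(0) = a_4 = -5
y_5 = S_4(1) = -2
t_q=35/4 is in segment 4 (τ=3/4); S_4(τ)=-15121/4864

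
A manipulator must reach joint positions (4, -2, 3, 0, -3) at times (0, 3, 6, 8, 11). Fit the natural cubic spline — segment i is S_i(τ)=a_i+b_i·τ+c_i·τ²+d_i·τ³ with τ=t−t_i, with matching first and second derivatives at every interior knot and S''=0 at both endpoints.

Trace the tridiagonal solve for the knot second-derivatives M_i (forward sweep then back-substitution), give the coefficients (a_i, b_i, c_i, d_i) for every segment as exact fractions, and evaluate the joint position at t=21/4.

  seg 0: a=4 b=-193/59 c=0 d=25/177
  seg 1: a=-2 b=32/59 c=75/59 d=-476/1593
  seg 2: a=3 b=6/59 c=-251/177 d=437/1416
  seg 3: a=0 b=-661/354 c=307/708 d=-307/6372
S(21/4) = 1063/472

Δ: Δ0=-2, Δ1=5/3, Δ2=-3/2, Δ3=-1
row 1: diag=12, rhs=22; c'=1/4, d'=11/6
row 2: denom=10−3·1/4=37/4; d'=(-19−3·11/6)/(37/4)=-98/37
row 3: denom=10−2·8/37=354/37; d'=(3−2·-98/37)/(354/37)=307/354
back: M3=307/354
back: M2=-98/37−8/37·307/354=-502/177
back: M1=11/6−1/4·-502/177=150/59
M: M0=0, M1=150/59, M2=-502/177, M3=307/354, M4=0
seg 0: a=4, c=M0/2=0, d=(M1−M0)/(6·3)=25/177, b=Δ0−h0·(2M0+M1)/6=-193/59
seg 1: a=-2, c=M1/2=75/59, d=(M2−M1)/(6·3)=-476/1593, b=Δ1−h1·(2M1+M2)/6=32/59
seg 2: a=3, c=M2/2=-251/177, d=(M3−M2)/(6·2)=437/1416, b=Δ2−h2·(2M2+M3)/6=6/59
seg 3: a=0, c=M3/2=307/708, d=(M4−M3)/(6·3)=-307/6372, b=Δ3−h3·(2M3+M4)/6=-661/354
t_q=21/4 → seg 1, τ=9/4; S=-2+32/59·τ+75/59·τ²+-476/1593·τ³=1063/472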